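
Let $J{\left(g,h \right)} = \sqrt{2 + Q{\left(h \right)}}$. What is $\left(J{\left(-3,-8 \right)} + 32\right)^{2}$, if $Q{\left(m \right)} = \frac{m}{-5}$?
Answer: $\frac{5138}{5} + \frac{192 \sqrt{10}}{5} \approx 1149.0$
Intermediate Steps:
$Q{\left(m \right)} = - \frac{m}{5}$ ($Q{\left(m \right)} = m \left(- \frac{1}{5}\right) = - \frac{m}{5}$)
$J{\left(g,h \right)} = \sqrt{2 - \frac{h}{5}}$
$\left(J{\left(-3,-8 \right)} + 32\right)^{2} = \left(\frac{\sqrt{50 - -40}}{5} + 32\right)^{2} = \left(\frac{\sqrt{50 + 40}}{5} + 32\right)^{2} = \left(\frac{\sqrt{90}}{5} + 32\right)^{2} = \left(\frac{3 \sqrt{10}}{5} + 32\right)^{2} = \left(32 + \frac{3 \sqrt{10}}{5}\right)^{2}$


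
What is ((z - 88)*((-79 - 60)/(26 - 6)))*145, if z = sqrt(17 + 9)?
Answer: 88682 - 4031*sqrt(26)/4 ≈ 83544.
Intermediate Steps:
z = sqrt(26) ≈ 5.0990
((z - 88)*((-79 - 60)/(26 - 6)))*145 = ((sqrt(26) - 88)*((-79 - 60)/(26 - 6)))*145 = ((-88 + sqrt(26))*(-139/20))*145 = (3058/5 - 139*sqrt(26)/20)*145 = 88682 - 4031*sqrt(26)/4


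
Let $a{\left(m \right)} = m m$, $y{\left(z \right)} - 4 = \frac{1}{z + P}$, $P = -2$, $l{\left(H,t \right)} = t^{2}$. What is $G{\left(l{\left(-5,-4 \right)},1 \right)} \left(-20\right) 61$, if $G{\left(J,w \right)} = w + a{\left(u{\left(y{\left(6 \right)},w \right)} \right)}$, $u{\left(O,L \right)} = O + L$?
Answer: $- \frac{139385}{4} \approx -34846.0$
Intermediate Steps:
$y{\left(z \right)} = 4 + \frac{1}{-2 + z}$ ($y{\left(z \right)} = 4 + \frac{1}{z - 2} = 4 + \frac{1}{-2 + z}$)
$u{\left(O,L \right)} = L + O$
$a{\left(m \right)} = m^{2}$
$G{\left(J,w \right)} = w + \left(\frac{17}{4} + w\right)^{2}$ ($G{\left(J,w \right)} = w + \left(w + \frac{-7 + 4 \cdot 6}{-2 + 6}\right)^{2} = w + \left(w + \frac{-7 + 24}{4}\right)^{2} = w + \left(w + \frac{1}{4} \cdot 17\right)^{2} = w + \left(w + \frac{17}{4}\right)^{2} = w + \left(\frac{17}{4} + w\right)^{2}$)
$G{\left(l{\left(-5,-4 \right)},1 \right)} \left(-20\right) 61 = \left(1 + \frac{\left(17 + 4 \cdot 1\right)^{2}}{16}\right) \left(-20\right) 61 = \left(1 + \frac{\left(17 + 4\right)^{2}}{16}\right) \left(-20\right) 61 = \left(1 + \frac{21^{2}}{16}\right) \left(-20\right) 61 = \left(1 + \frac{1}{16} \cdot 441\right) \left(-20\right) 61 = \left(1 + \frac{441}{16}\right) \left(-20\right) 61 = \frac{457}{16} \left(-20\right) 61 = \left(- \frac{2285}{4}\right) 61 = - \frac{139385}{4}$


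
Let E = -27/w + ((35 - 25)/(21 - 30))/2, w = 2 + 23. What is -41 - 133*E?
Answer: 39719/225 ≈ 176.53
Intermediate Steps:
w = 25
E = -368/225 (E = -27/25 + ((35 - 25)/(21 - 30))/2 = -27*1/25 + (10/(-9))*(½) = -27/25 + (10*(-⅑))*(½) = -27/25 - 10/9*½ = -27/25 - 5/9 = -368/225 ≈ -1.6356)
-41 - 133*E = -41 - 133*(-368/225) = -41 + 48944/225 = 39719/225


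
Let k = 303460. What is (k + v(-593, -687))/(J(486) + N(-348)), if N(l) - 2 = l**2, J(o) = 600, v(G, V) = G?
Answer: 302867/121706 ≈ 2.4885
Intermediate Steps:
N(l) = 2 + l**2
(k + v(-593, -687))/(J(486) + N(-348)) = (303460 - 593)/(600 + (2 + (-348)**2)) = 302867/(600 + (2 + 121104)) = 302867/(600 + 121106) = 302867/121706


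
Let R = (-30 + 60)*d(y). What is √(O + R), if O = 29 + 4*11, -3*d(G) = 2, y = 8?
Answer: √53 ≈ 7.2801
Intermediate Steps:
d(G) = -⅔ (d(G) = -⅓*2 = -⅔)
R = -20 (R = (-30 + 60)*(-⅔) = 30*(-⅔) = -20)
O = 73 (O = 29 + 44 = 73)
√(O + R) = √(73 - 20) = √53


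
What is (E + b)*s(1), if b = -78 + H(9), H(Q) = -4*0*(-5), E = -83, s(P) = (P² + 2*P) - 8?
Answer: 805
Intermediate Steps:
s(P) = -8 + P² + 2*P
H(Q) = 0 (H(Q) = 0*(-5) = 0)
b = -78 (b = -78 + 0 = -78)
(E + b)*s(1) = (-83 - 78)*(-8 + 1² + 2*1) = -161*(-8 + 1 + 2) = -161*(-5) = 805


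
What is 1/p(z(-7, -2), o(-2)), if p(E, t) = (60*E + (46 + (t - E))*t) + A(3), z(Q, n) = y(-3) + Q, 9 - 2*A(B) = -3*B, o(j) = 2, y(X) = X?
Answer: -1/475 ≈ -0.0021053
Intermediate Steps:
A(B) = 9/2 + 3*B/2 (A(B) = 9/2 - (-3)*B/2 = 9/2 + 3*B/2)
z(Q, n) = -3 + Q
p(E, t) = 9 + 60*E + t*(46 + t - E) (p(E, t) = (60*E + (46 + (t - E))*t) + (9/2 + (3/2)*3) = (60*E + (46 + t - E)*t) + (9/2 + 9/2) = (60*E + t*(46 + t - E)) + 9 = 9 + 60*E + t*(46 + t - E))
1/p(z(-7, -2), o(-2)) = 1/(9 + 2**2 + 46*2 + 60*(-3 - 7) - 1*(-3 - 7)*2) = 1/(9 + 4 + 92 + 60*(-10) - 1*(-10)*2) = 1/(9 + 4 + 92 - 600 + 20) = 1/(-475) = -1/475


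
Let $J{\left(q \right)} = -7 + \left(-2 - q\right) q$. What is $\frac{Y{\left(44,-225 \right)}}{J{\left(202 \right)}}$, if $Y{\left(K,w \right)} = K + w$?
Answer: $\frac{181}{41215} \approx 0.0043916$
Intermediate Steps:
$J{\left(q \right)} = -7 + q \left(-2 - q\right)$
$\frac{Y{\left(44,-225 \right)}}{J{\left(202 \right)}} = \frac{44 - 225}{-7 - 202^{2} - 404} = - \frac{181}{-7 - 40804 - 404} = - \frac{181}{-41215} = \left(-181\right) \left(- \frac{1}{41215}\right) = \frac{181}{41215}$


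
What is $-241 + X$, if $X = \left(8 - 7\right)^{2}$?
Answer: $-240$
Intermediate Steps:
$X = 1$ ($X = 1^{2} = 1$)
$-241 + X = -241 + 1 = -240$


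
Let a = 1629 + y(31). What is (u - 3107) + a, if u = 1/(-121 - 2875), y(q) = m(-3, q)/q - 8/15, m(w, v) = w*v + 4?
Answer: -2063804053/1393140 ≈ -1481.4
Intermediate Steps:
m(w, v) = 4 + v*w (m(w, v) = v*w + 4 = 4 + v*w)
y(q) = -8/15 + (4 - 3*q)/q (y(q) = (4 + q*(-3))/q - 8/15 = (4 - 3*q)/q - 8*1/15 = (4 - 3*q)/q - 8/15 = -8/15 + (4 - 3*q)/q)
u = -1/2996 (u = 1/(-2996) = -1/2996 ≈ -0.00033378)
a = 755902/465 (a = 1629 + (-53/15 + 4/31) = 1629 - 1583/465 = 755902/465 ≈ 1625.6)
(u - 3107) + a = (-1/2996 - 3107) + 755902/465 = -9308573/2996 + 755902/465 = -2063804053/1393140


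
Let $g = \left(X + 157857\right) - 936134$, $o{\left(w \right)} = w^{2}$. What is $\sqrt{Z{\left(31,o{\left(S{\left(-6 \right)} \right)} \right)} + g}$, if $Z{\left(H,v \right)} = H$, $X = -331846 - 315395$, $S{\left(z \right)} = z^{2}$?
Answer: $i \sqrt{1425487} \approx 1193.9 i$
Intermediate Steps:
$X = -647241$
$g = -1425518$ ($g = \left(-647241 + 157857\right) - 936134 = -489384 - 936134 = -1425518$)
$\sqrt{Z{\left(31,o{\left(S{\left(-6 \right)} \right)} \right)} + g} = \sqrt{31 - 1425518} = \sqrt{-1425487} = i \sqrt{1425487}$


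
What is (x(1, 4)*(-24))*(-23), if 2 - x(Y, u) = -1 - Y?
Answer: 2208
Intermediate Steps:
x(Y, u) = 3 + Y (x(Y, u) = 2 - (-1 - Y) = 2 + (1 + Y) = 3 + Y)
(x(1, 4)*(-24))*(-23) = ((3 + 1)*(-24))*(-23) = (4*(-24))*(-23) = -96*(-23) = 2208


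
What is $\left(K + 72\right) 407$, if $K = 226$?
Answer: $121286$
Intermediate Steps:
$\left(K + 72\right) 407 = \left(226 + 72\right) 407 = 298 \cdot 407 = 121286$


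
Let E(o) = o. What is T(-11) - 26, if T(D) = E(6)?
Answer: -20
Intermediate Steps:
T(D) = 6
T(-11) - 26 = 6 - 26 = -20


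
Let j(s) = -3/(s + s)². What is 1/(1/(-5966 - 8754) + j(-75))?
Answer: -5520000/1111 ≈ -4968.5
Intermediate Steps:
j(s) = -3/(4*s²) (j(s) = -3*1/(4*s²) = -3/(4*s²))
1/(1/(-5966 - 8754) + j(-75)) = 1/(1/(-5966 - 8754) - ¾/(-75)²) = 1/(1/(-14720) - ¾*1/5625) = 1/(-1/14720 - 1/7500) = 1/(-1111/5520000) = -5520000/1111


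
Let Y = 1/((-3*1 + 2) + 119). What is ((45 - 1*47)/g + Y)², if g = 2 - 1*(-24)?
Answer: 11025/2353156 ≈ 0.0046852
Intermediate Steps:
Y = 1/118 (Y = 1/((-3 + 2) + 119) = 1/(-1 + 119) = 1/118 ≈ 0.0084746)
g = 26 (g = 2 + 24 = 26)
((45 - 1*47)/g + Y)² = ((45 - 1*47)/26 + 1/118)² = ((45 - 47)*(1/26) + 1/118)² = (-2*1/26 + 1/118)² = (-1/13 + 1/118)² = (-105/1534)² = 11025/2353156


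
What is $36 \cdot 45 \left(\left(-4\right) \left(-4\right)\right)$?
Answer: $25920$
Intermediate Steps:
$36 \cdot 45 \left(\left(-4\right) \left(-4\right)\right) = 1620 \cdot 16 = 25920$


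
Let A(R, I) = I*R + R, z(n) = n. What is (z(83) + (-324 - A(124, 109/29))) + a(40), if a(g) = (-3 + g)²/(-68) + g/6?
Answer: -4996267/5916 ≈ -844.53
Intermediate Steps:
A(R, I) = R + I*R
a(g) = -(-3 + g)²/68 + g/6 (a(g) = (-3 + g)²*(-1/68) + g*(⅙) = -(-3 + g)²/68 + g/6)
(z(83) + (-324 - A(124, 109/29))) + a(40) = (83 + (-324 - 124*(1 + 109/29))) + (-(-3 + 40)²/68 + (⅙)*40) = (83 + (-324 - 124*(1 + 109*(1/29)))) + (-1/68*37² + 20/3) = (83 + (-324 - 124*(1 + 109/29))) + (-1/68*1369 + 20/3) = (83 + (-324 - 124*138/29)) + (-1369/68 + 20/3) = (83 + (-324 - 1*17112/29)) - 2747/204 = (83 + (-324 - 17112/29)) - 2747/204 = (83 - 26508/29) - 2747/204 = -24101/29 - 2747/204 = -4996267/5916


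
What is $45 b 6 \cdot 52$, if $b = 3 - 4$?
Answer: $-14040$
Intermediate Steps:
$b = -1$ ($b = 3 - 4 = -1$)
$45 b 6 \cdot 52 = 45 \left(\left(-1\right) 6\right) 52 = 45 \left(-6\right) 52 = \left(-270\right) 52 = -14040$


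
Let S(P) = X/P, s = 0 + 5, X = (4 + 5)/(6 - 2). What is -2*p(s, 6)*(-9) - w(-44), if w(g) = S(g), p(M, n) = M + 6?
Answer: 34857/176 ≈ 198.05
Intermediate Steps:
X = 9/4 ≈ 2.2500
s = 5
p(M, n) = 6 + M
S(P) = 9/(4*P)
w(g) = 9/(4*g)
-2*p(s, 6)*(-9) - w(-44) = -2*(6 + 5)*(-9) - 9/(4*(-44)) = -2*11*(-9) - 9*(-1)/(4*44) = -22*(-9) - 1*(-9/176) = 198 + 9/176 = 34857/176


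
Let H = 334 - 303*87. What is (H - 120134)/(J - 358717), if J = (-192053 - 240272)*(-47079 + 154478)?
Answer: 146161/46431631392 ≈ 3.1479e-6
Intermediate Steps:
H = -26027 (H = 334 - 26361 = -26027)
J = -46431272675 (J = -432325*107399 = -46431272675)
(H - 120134)/(J - 358717) = (-26027 - 120134)/(-46431272675 - 358717) = -146161/(-46431631392) = -146161*(-1/46431631392) = 146161/46431631392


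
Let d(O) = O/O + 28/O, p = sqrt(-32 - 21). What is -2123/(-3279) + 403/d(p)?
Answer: 772184/29511 + 364*I*sqrt(53)/27 ≈ 26.166 + 98.147*I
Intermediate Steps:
p = I*sqrt(53) (p = sqrt(-53) = I*sqrt(53) ≈ 7.2801*I)
d(O) = 1 + 28/O
-2123/(-3279) + 403/d(p) = -2123/(-3279) + 403/(((28 + I*sqrt(53))/((I*sqrt(53))))) = -2123*(-1/3279) + 403/(((-I*sqrt(53)/53)*(28 + I*sqrt(53)))) = 2123/3279 + 403/((-I*sqrt(53)*(28 + I*sqrt(53))/53)) = 2123/3279 + 403*(I*sqrt(53)/(28 + I*sqrt(53))) = 2123/3279 + 403*I*sqrt(53)/(28 + I*sqrt(53))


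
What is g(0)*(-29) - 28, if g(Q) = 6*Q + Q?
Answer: -28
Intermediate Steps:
g(Q) = 7*Q
g(0)*(-29) - 28 = (7*0)*(-29) - 28 = 0*(-29) - 28 = 0 - 28 = -28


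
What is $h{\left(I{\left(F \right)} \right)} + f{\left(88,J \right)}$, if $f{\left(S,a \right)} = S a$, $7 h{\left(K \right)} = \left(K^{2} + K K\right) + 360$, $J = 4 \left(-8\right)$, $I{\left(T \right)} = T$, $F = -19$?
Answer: $- \frac{18630}{7} \approx -2661.4$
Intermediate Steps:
$J = -32$
$h{\left(K \right)} = \frac{360}{7} + \frac{2 K^{2}}{7}$ ($h{\left(K \right)} = \frac{\left(K^{2} + K K\right) + 360}{7} = \frac{\left(K^{2} + K^{2}\right) + 360}{7} = \frac{2 K^{2} + 360}{7} = \frac{360 + 2 K^{2}}{7} = \frac{360}{7} + \frac{2 K^{2}}{7}$)
$h{\left(I{\left(F \right)} \right)} + f{\left(88,J \right)} = \left(\frac{360}{7} + \frac{2 \left(-19\right)^{2}}{7}\right) + 88 \left(-32\right) = \left(\frac{360}{7} + \frac{2}{7} \cdot 361\right) - 2816 = \left(\frac{360}{7} + \frac{722}{7}\right) - 2816 = \frac{1082}{7} - 2816 = - \frac{18630}{7}$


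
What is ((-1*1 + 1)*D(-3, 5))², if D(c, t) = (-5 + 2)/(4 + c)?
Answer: 0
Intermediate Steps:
D(c, t) = -3/(4 + c)
((-1*1 + 1)*D(-3, 5))² = ((-1*1 + 1)*(-3/(4 - 3)))² = ((-1 + 1)*(-3/1))² = (0*(-3*1))² = (0*(-3))² = 0² = 0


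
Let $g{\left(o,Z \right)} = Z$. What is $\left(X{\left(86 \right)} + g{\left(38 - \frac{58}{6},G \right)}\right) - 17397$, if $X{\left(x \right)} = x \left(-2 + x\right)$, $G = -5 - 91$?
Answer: $-10269$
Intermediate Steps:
$G = -96$
$\left(X{\left(86 \right)} + g{\left(38 - \frac{58}{6},G \right)}\right) - 17397 = \left(86 \left(-2 + 86\right) - 96\right) - 17397 = \left(86 \cdot 84 - 96\right) - 17397 = \left(7224 - 96\right) - 17397 = 7128 - 17397 = -10269$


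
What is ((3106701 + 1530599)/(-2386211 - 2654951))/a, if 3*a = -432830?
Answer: 695595/109098307423 ≈ 6.3759e-6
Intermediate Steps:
a = -432830/3 (a = (⅓)*(-432830) = -432830/3 ≈ -1.4428e+5)
((3106701 + 1530599)/(-2386211 - 2654951))/a = ((3106701 + 1530599)/(-2386211 - 2654951))/(-432830/3) = (4637300/(-5041162))*(-3/432830) = (4637300*(-1/5041162))*(-3/432830) = -2318650/2520581*(-3/432830) = 695595/109098307423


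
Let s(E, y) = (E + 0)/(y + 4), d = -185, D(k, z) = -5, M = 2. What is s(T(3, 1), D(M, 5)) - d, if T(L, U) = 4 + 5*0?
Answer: 181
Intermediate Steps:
T(L, U) = 4 (T(L, U) = 4 + 0 = 4)
s(E, y) = E/(4 + y)
s(T(3, 1), D(M, 5)) - d = 4/(4 - 5) - 1*(-185) = 4/(-1) + 185 = 4*(-1) + 185 = -4 + 185 = 181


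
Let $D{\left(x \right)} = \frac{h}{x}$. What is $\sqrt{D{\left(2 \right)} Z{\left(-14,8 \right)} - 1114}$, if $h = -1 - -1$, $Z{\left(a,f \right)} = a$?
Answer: $i \sqrt{1114} \approx 33.377 i$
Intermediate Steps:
$h = 0$ ($h = -1 + 1 = 0$)
$D{\left(x \right)} = 0$ ($D{\left(x \right)} = \frac{0}{x} = 0$)
$\sqrt{D{\left(2 \right)} Z{\left(-14,8 \right)} - 1114} = \sqrt{0 \left(-14\right) - 1114} = \sqrt{0 - 1114} = \sqrt{-1114} = i \sqrt{1114}$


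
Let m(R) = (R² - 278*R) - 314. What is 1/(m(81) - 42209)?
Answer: -1/58480 ≈ -1.7100e-5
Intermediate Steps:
m(R) = -314 + R² - 278*R
1/(m(81) - 42209) = 1/((-314 + 81² - 278*81) - 42209) = 1/((-314 + 6561 - 22518) - 42209) = 1/(-16271 - 42209) = 1/(-58480) = -1/58480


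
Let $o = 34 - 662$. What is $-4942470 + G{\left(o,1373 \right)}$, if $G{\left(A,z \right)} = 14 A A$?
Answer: $578906$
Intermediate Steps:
$o = -628$ ($o = 34 - 662 = -628$)
$G{\left(A,z \right)} = 14 A^{2}$
$-4942470 + G{\left(o,1373 \right)} = -4942470 + 14 \left(-628\right)^{2} = -4942470 + 14 \cdot 394384 = -4942470 + 5521376 = 578906$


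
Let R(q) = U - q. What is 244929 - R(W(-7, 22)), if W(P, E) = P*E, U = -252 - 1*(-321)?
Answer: 244706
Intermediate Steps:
U = 69 (U = -252 + 321 = 69)
W(P, E) = E*P
R(q) = 69 - q
244929 - R(W(-7, 22)) = 244929 - (69 - 22*(-7)) = 244929 - (69 - 1*(-154)) = 244929 - (69 + 154) = 244929 - 1*223 = 244929 - 223 = 244706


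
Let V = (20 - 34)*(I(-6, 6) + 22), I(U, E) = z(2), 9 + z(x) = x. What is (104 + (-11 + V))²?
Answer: 13689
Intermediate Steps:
z(x) = -9 + x
I(U, E) = -7 (I(U, E) = -9 + 2 = -7)
V = -210 (V = (20 - 34)*(-7 + 22) = -14*15 = -210)
(104 + (-11 + V))² = (104 + (-11 - 210))² = (104 - 221)² = (-117)² = 13689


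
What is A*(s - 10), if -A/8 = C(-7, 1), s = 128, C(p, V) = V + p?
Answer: 5664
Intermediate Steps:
A = 48 (A = -8*(1 - 7) = -8*(-6) = 48)
A*(s - 10) = 48*(128 - 10) = 48*118 = 5664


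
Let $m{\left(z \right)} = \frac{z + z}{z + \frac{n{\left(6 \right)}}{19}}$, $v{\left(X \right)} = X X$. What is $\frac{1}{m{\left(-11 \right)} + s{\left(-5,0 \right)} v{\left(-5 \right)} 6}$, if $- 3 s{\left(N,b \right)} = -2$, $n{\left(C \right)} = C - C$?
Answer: $\frac{1}{102} \approx 0.0098039$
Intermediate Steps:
$n{\left(C \right)} = 0$
$v{\left(X \right)} = X^{2}$
$s{\left(N,b \right)} = \frac{2}{3}$ ($s{\left(N,b \right)} = \left(- \frac{1}{3}\right) \left(-2\right) = \frac{2}{3}$)
$m{\left(z \right)} = 2$ ($m{\left(z \right)} = \frac{z + z}{z + \frac{0}{19}} = \frac{2 z}{z + 0 \cdot \frac{1}{19}} = \frac{2 z}{z + 0} = \frac{2 z}{z} = 2$)
$\frac{1}{m{\left(-11 \right)} + s{\left(-5,0 \right)} v{\left(-5 \right)} 6} = \frac{1}{2 + \frac{2 \left(-5\right)^{2}}{3} \cdot 6} = \frac{1}{2 + \frac{2}{3} \cdot 25 \cdot 6} = \frac{1}{2 + \frac{50}{3} \cdot 6} = \frac{1}{2 + 100} = \frac{1}{102}$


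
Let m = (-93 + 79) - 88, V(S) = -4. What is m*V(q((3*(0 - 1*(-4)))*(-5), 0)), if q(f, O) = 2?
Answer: 408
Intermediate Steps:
m = -102 (m = -14 - 88 = -102)
m*V(q((3*(0 - 1*(-4)))*(-5), 0)) = -102*(-4) = 408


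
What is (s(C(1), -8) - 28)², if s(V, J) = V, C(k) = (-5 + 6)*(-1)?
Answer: 841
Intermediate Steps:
C(k) = -1 (C(k) = 1*(-1) = -1)
(s(C(1), -8) - 28)² = (-1 - 28)² = (-29)² = 841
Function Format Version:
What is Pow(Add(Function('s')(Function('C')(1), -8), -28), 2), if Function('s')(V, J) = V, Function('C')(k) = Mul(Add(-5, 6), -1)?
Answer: 841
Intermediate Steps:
Function('C')(k) = -1 (Function('C')(k) = Mul(1, -1) = -1)
Pow(Add(Function('s')(Function('C')(1), -8), -28), 2) = Pow(Add(-1, -28), 2) = Pow(-29, 2) = 841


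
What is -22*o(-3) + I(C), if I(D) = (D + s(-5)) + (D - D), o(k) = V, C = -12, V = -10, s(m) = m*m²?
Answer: 83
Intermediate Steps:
s(m) = m³
o(k) = -10
I(D) = -125 + D (I(D) = (D + (-5)³) + (D - D) = (D - 125) + 0 = (-125 + D) + 0 = -125 + D)
-22*o(-3) + I(C) = -22*(-10) + (-125 - 12) = 220 - 137 = 83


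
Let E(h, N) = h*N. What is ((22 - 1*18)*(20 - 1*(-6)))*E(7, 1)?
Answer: 728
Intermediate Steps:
E(h, N) = N*h
((22 - 1*18)*(20 - 1*(-6)))*E(7, 1) = ((22 - 1*18)*(20 - 1*(-6)))*(1*7) = ((22 - 18)*(20 + 6))*7 = (4*26)*7 = 104*7 = 728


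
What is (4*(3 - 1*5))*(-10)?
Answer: 80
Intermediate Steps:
(4*(3 - 1*5))*(-10) = (4*(3 - 5))*(-10) = (4*(-2))*(-10) = -8*(-10) = 80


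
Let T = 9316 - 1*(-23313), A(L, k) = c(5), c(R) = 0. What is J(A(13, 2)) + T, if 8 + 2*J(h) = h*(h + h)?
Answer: 32625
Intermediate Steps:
A(L, k) = 0
J(h) = -4 + h**2 (J(h) = -4 + (h*(h + h))/2 = -4 + (h*(2*h))/2 = -4 + (2*h**2)/2 = -4 + h**2)
T = 32629 (T = 9316 + 23313 = 32629)
J(A(13, 2)) + T = (-4 + 0**2) + 32629 = (-4 + 0) + 32629 = -4 + 32629 = 32625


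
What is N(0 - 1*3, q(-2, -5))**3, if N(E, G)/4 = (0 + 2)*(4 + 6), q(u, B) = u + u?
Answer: 512000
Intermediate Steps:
q(u, B) = 2*u
N(E, G) = 80 (N(E, G) = 4*((0 + 2)*(4 + 6)) = 4*(2*10) = 4*20 = 80)
N(0 - 1*3, q(-2, -5))**3 = 80**3 = 512000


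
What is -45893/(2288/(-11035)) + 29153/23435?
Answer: 11868236292989/53619280 ≈ 2.2134e+5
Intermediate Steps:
-45893/(2288/(-11035)) + 29153/23435 = -45893/(2288*(-1/11035)) + 29153*(1/23435) = -45893/(-2288/11035) + 29153/23435 = -45893*(-11035/2288) + 29153/23435 = 506429255/2288 + 29153/23435 = 11868236292989/53619280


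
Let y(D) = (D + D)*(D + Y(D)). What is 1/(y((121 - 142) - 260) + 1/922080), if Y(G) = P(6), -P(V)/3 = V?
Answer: 922080/154944479041 ≈ 5.9510e-6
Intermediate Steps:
P(V) = -3*V
Y(G) = -18 (Y(G) = -3*6 = -18)
y(D) = 2*D*(-18 + D) (y(D) = (D + D)*(D - 18) = (2*D)*(-18 + D) = 2*D*(-18 + D))
1/(y((121 - 142) - 260) + 1/922080) = 1/(2*((121 - 142) - 260)*(-18 + ((121 - 142) - 260)) + 1/922080) = 1/(2*(-21 - 260)*(-18 + (-21 - 260)) + 1/922080) = 1/(2*(-281)*(-18 - 281) + 1/922080) = 1/(2*(-281)*(-299) + 1/922080) = 1/(168038 + 1/922080) = 1/(154944479041/922080) = 922080/154944479041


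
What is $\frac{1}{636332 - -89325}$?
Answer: $\frac{1}{725657} \approx 1.3781 \cdot 10^{-6}$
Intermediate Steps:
$\frac{1}{636332 - -89325} = \frac{1}{636332 + \left(-93058 + 182383\right)} = \frac{1}{636332 + 89325} = \frac{1}{725657}$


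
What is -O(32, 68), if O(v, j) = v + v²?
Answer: -1056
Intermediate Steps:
-O(32, 68) = -32*(1 + 32) = -32*33 = -1*1056 = -1056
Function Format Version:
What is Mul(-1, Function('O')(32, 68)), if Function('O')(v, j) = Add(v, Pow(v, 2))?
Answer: -1056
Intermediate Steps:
Mul(-1, Function('O')(32, 68)) = Mul(-1, Mul(32, Add(1, 32))) = Mul(-1, Mul(32, 33)) = Mul(-1, 1056) = -1056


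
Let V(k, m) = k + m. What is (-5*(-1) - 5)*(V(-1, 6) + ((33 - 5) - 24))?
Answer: 0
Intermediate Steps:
(-5*(-1) - 5)*(V(-1, 6) + ((33 - 5) - 24)) = (-5*(-1) - 5)*((-1 + 6) + ((33 - 5) - 24)) = (5 - 5)*(5 + (28 - 24)) = 0*(5 + 4) = 0*9 = 0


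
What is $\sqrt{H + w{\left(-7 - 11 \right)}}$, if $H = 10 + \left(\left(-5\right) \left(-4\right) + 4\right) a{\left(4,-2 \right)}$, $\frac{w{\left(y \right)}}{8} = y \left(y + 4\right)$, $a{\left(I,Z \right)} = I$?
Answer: $\sqrt{2122} \approx 46.065$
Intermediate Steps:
$w{\left(y \right)} = 8 y \left(4 + y\right)$ ($w{\left(y \right)} = 8 y \left(y + 4\right) = 8 y \left(4 + y\right)$)
$H = 106$ ($H = 10 + \left(\left(-5\right) \left(-4\right) + 4\right) 4 = 10 + \left(20 + 4\right) 4 = 10 + 24 \cdot 4 = 10 + 96 = 106$)
$\sqrt{H + w{\left(-7 - 11 \right)}} = \sqrt{106 + 8 \left(-7 - 11\right) \left(4 - 18\right)} = \sqrt{106 + 8 \left(-18\right) \left(4 - 18\right)} = \sqrt{106 + 8 \left(-18\right) \left(-14\right)} = \sqrt{106 + 2016} = \sqrt{2122}$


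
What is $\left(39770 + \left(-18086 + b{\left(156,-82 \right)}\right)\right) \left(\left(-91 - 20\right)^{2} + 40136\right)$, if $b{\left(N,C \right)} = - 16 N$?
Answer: $1006544916$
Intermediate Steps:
$\left(39770 + \left(-18086 + b{\left(156,-82 \right)}\right)\right) \left(\left(-91 - 20\right)^{2} + 40136\right) = \left(39770 - 20582\right) \left(\left(-91 - 20\right)^{2} + 40136\right) = \left(39770 - 20582\right) \left(\left(-111\right)^{2} + 40136\right) = \left(39770 - 20582\right) \left(12321 + 40136\right) = 19188 \cdot 52457 = 1006544916$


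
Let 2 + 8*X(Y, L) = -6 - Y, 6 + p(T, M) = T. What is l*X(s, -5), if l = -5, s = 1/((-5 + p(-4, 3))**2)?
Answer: 1801/360 ≈ 5.0028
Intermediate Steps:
p(T, M) = -6 + T
s = 1/225 (s = 1/((-5 + (-6 - 4))**2) = 1/((-5 - 10)**2) = 1/((-15)**2) = 1/225 ≈ 0.0044444)
X(Y, L) = -1 - Y/8 (X(Y, L) = -1/4 + (-6 - Y)/8 = -1/4 + (-3/4 - Y/8) = -1 - Y/8)
l*X(s, -5) = -5*(-1 - 1/8*1/225) = -5*(-1 - 1/1800) = -5*(-1801/1800) = 1801/360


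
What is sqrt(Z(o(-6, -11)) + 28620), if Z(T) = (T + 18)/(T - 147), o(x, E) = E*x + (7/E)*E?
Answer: sqrt(156716386)/74 ≈ 169.17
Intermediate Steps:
o(x, E) = 7 + E*x (o(x, E) = E*x + 7 = 7 + E*x)
Z(T) = (18 + T)/(-147 + T)
sqrt(Z(o(-6, -11)) + 28620) = sqrt((18 + (7 - 11*(-6)))/(-147 + (7 - 11*(-6))) + 28620) = sqrt((18 + (7 + 66))/(-147 + (7 + 66)) + 28620) = sqrt((18 + 73)/(-147 + 73) + 28620) = sqrt(91/(-74) + 28620) = sqrt(-1/74*91 + 28620) = sqrt(-91/74 + 28620) = sqrt(2117789/74) = sqrt(156716386)/74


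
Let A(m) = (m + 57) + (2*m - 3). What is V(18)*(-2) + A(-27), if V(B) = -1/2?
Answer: -26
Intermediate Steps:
V(B) = -½ (V(B) = -1*½ = -½)
A(m) = 54 + 3*m (A(m) = (57 + m) + (-3 + 2*m) = 54 + 3*m)
V(18)*(-2) + A(-27) = -½*(-2) + (54 + 3*(-27)) = 1 + (54 - 81) = 1 - 27 = -26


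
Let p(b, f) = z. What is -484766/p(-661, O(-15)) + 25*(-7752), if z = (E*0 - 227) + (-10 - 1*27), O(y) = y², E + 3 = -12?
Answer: -25339217/132 ≈ -1.9196e+5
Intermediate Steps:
E = -15 (E = -3 - 12 = -15)
z = -264 (z = (-15*0 - 227) + (-10 - 1*27) = (0 - 227) + (-10 - 27) = -227 - 37 = -264)
p(b, f) = -264
-484766/p(-661, O(-15)) + 25*(-7752) = -484766/(-264) + 25*(-7752) = -484766*(-1/264) - 193800 = 242383/132 - 193800 = -25339217/132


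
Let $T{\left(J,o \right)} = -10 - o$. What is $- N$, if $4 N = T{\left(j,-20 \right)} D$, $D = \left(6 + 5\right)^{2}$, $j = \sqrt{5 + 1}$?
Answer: $- \frac{605}{2} \approx -302.5$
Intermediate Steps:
$j = \sqrt{6} \approx 2.4495$
$D = 121$ ($D = 11^{2} = 121$)
$N = \frac{605}{2}$ ($N = \frac{\left(-10 - -20\right) 121}{4} = \frac{\left(-10 + 20\right) 121}{4} = \frac{10 \cdot 121}{4} = \frac{1}{4} \cdot 1210 = \frac{605}{2} \approx 302.5$)
$- N = \left(-1\right) \frac{605}{2} = - \frac{605}{2}$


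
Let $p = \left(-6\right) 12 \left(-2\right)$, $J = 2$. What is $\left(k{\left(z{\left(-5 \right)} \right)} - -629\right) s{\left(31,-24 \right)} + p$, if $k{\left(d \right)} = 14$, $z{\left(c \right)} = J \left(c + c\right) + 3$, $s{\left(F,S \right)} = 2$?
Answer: $1430$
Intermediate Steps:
$z{\left(c \right)} = 3 + 4 c$ ($z{\left(c \right)} = 2 \left(c + c\right) + 3 = 2 \cdot 2 c + 3 = 4 c + 3 = 3 + 4 c$)
$p = 144$ ($p = \left(-72\right) \left(-2\right) = 144$)
$\left(k{\left(z{\left(-5 \right)} \right)} - -629\right) s{\left(31,-24 \right)} + p = \left(14 - -629\right) 2 + 144 = \left(14 + 629\right) 2 + 144 = 643 \cdot 2 + 144 = 1286 + 144 = 1430$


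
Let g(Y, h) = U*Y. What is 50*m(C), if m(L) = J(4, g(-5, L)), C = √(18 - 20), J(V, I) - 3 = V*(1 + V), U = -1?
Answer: 1150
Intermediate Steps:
g(Y, h) = -Y
J(V, I) = 3 + V*(1 + V)
C = I*√2 (C = √(-2) = I*√2 ≈ 1.4142*I)
m(L) = 23 (m(L) = 3 + 4 + 4² = 3 + 4 + 16 = 23)
50*m(C) = 50*23 = 1150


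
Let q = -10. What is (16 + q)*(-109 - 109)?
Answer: -1308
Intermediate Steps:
(16 + q)*(-109 - 109) = (16 - 10)*(-109 - 109) = 6*(-218) = -1308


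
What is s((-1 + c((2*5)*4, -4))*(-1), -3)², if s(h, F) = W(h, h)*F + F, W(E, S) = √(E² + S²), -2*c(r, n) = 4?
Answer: 171 + 54*√2 ≈ 247.37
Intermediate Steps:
c(r, n) = -2 (c(r, n) = -½*4 = -2)
s(h, F) = F + F*√2*√(h²) (s(h, F) = √(h² + h²)*F + F = √(2*h²)*F + F = (√2*√(h²))*F + F = F*√2*√(h²) + F = F + F*√2*√(h²))
s((-1 + c((2*5)*4, -4))*(-1), -3)² = (-3*(1 + √2*√(((-1 - 2)*(-1))²)))² = (-3*(1 + √2*√((-3*(-1))²)))² = (-3*(1 + √2*√(3²)))² = (-3*(1 + √2*√9))² = (-3*(1 + √2*3))² = (-3*(1 + 3*√2))² = (-3 - 9*√2)²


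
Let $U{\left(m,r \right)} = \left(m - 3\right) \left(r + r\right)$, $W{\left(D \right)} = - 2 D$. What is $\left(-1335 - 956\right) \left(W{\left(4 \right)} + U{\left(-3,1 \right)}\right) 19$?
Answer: $870580$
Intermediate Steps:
$U{\left(m,r \right)} = 2 r \left(-3 + m\right)$ ($U{\left(m,r \right)} = \left(-3 + m\right) 2 r = 2 r \left(-3 + m\right)$)
$\left(-1335 - 956\right) \left(W{\left(4 \right)} + U{\left(-3,1 \right)}\right) 19 = \left(-1335 - 956\right) \left(\left(-2\right) 4 + 2 \cdot 1 \left(-3 - 3\right)\right) 19 = - 2291 \left(-8 + 2 \cdot 1 \left(-6\right)\right) 19 = - 2291 \left(-8 - 12\right) 19 = - 2291 \left(\left(-20\right) 19\right) = \left(-2291\right) \left(-380\right) = 870580$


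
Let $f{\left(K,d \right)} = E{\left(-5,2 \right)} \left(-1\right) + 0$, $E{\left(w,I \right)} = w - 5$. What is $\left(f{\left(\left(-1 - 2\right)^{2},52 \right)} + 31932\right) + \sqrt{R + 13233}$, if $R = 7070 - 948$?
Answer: $31942 + 7 \sqrt{395} \approx 32081.0$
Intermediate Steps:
$R = 6122$
$E{\left(w,I \right)} = -5 + w$
$f{\left(K,d \right)} = 10$ ($f{\left(K,d \right)} = \left(-5 - 5\right) \left(-1\right) + 0 = \left(-10\right) \left(-1\right) + 0 = 10 + 0 = 10$)
$\left(f{\left(\left(-1 - 2\right)^{2},52 \right)} + 31932\right) + \sqrt{R + 13233} = \left(10 + 31932\right) + \sqrt{6122 + 13233} = 31942 + \sqrt{19355} = 31942 + 7 \sqrt{395}$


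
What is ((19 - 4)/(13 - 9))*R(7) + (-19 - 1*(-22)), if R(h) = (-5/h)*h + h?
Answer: 21/2 ≈ 10.500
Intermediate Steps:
R(h) = -5 + h
((19 - 4)/(13 - 9))*R(7) + (-19 - 1*(-22)) = ((19 - 4)/(13 - 9))*(-5 + 7) + (-19 - 1*(-22)) = (15/4)*2 + (-19 + 22) = (15*(1/4))*2 + 3 = (15/4)*2 + 3 = 15/2 + 3 = 21/2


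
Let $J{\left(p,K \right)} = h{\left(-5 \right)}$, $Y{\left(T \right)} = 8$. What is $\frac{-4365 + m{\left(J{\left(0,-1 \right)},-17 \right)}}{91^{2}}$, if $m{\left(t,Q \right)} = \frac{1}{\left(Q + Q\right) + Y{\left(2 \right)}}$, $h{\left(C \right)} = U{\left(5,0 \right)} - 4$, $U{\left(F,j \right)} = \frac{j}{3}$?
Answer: $- \frac{16213}{30758} \approx -0.52711$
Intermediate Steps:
$U{\left(F,j \right)} = \frac{j}{3}$ ($U{\left(F,j \right)} = j \frac{1}{3} = \frac{j}{3}$)
$h{\left(C \right)} = -4$ ($h{\left(C \right)} = \frac{1}{3} \cdot 0 - 4 = 0 - 4 = -4$)
$J{\left(p,K \right)} = -4$
$m{\left(t,Q \right)} = \frac{1}{8 + 2 Q}$ ($m{\left(t,Q \right)} = \frac{1}{\left(Q + Q\right) + 8} = \frac{1}{2 Q + 8} = \frac{1}{8 + 2 Q}$)
$\frac{-4365 + m{\left(J{\left(0,-1 \right)},-17 \right)}}{91^{2}} = \frac{-4365 + \frac{1}{2 \left(4 - 17\right)}}{91^{2}} = \frac{-4365 + \frac{1}{2 \left(-13\right)}}{8281} = \left(-4365 + \frac{1}{2} \left(- \frac{1}{13}\right)\right) \frac{1}{8281} = \left(-4365 - \frac{1}{26}\right) \frac{1}{8281} = \left(- \frac{113491}{26}\right) \frac{1}{8281} = - \frac{16213}{30758}$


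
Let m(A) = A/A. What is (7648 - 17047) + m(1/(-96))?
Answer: -9398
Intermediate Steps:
m(A) = 1
(7648 - 17047) + m(1/(-96)) = (7648 - 17047) + 1 = -9399 + 1 = -9398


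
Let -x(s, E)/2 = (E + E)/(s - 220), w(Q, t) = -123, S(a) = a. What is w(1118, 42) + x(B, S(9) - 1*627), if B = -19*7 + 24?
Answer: -42939/329 ≈ -130.51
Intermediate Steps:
B = -109 (B = -133 + 24 = -109)
x(s, E) = -4*E/(-220 + s) (x(s, E) = -2*(E + E)/(s - 220) = -2*2*E/(-220 + s) = -4*E/(-220 + s))
w(1118, 42) + x(B, S(9) - 1*627) = -123 - 4*(9 - 1*627)/(-220 - 109) = -123 - 4*(9 - 627)/(-329) = -123 - 4*(-618)*(-1/329) = -123 - 2472/329 = -42939/329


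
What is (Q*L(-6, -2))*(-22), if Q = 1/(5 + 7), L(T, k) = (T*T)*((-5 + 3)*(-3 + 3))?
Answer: 0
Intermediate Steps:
L(T, k) = 0 (L(T, k) = T**2*(-2*0) = T**2*0 = 0)
Q = 1/12 ≈ 0.083333
(Q*L(-6, -2))*(-22) = ((1/12)*0)*(-22) = 0*(-22) = 0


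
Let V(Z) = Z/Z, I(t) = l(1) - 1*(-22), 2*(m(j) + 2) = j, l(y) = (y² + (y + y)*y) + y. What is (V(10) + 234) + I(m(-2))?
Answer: 261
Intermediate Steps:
l(y) = y + 3*y² (l(y) = (y² + (2*y)*y) + y = (y² + 2*y²) + y = 3*y² + y = y + 3*y²)
m(j) = -2 + j/2
I(t) = 26 (I(t) = 1*(1 + 3*1) - 1*(-22) = 1*(1 + 3) + 22 = 1*4 + 22 = 4 + 22 = 26)
V(Z) = 1
(V(10) + 234) + I(m(-2)) = (1 + 234) + 26 = 235 + 26 = 261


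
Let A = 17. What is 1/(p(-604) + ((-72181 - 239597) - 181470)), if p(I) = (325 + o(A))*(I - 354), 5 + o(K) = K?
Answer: -1/816094 ≈ -1.2253e-6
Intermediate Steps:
o(K) = -5 + K
p(I) = -119298 + 337*I (p(I) = (325 + (-5 + 17))*(I - 354) = (325 + 12)*(-354 + I) = 337*(-354 + I) = -119298 + 337*I)
1/(p(-604) + ((-72181 - 239597) - 181470)) = 1/((-119298 + 337*(-604)) + ((-72181 - 239597) - 181470)) = 1/((-119298 - 203548) + (-311778 - 181470)) = 1/(-322846 - 493248) = 1/(-816094) = -1/816094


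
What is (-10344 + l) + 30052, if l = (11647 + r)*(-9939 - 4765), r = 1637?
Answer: -195308228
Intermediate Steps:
l = -195327936 (l = (11647 + 1637)*(-9939 - 4765) = 13284*(-14704) = -195327936)
(-10344 + l) + 30052 = (-10344 - 195327936) + 30052 = -195338280 + 30052 = -195308228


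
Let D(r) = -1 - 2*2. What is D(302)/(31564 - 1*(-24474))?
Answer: -5/56038 ≈ -8.9225e-5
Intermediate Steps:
D(r) = -5 (D(r) = -1 - 4 = -5)
D(302)/(31564 - 1*(-24474)) = -5/(31564 - 1*(-24474)) = -5/(31564 + 24474) = -5/56038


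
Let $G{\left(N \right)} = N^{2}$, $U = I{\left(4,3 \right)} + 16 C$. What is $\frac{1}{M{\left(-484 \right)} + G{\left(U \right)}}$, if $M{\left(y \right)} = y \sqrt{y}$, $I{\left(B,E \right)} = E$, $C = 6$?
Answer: $\frac{81}{1730905} + \frac{8 i}{157355} \approx 4.6796 \cdot 10^{-5} + 5.084 \cdot 10^{-5} i$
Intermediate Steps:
$U = 99$ ($U = 3 + 16 \cdot 6 = 3 + 96 = 99$)
$M{\left(y \right)} = y^{\frac{3}{2}}$
$\frac{1}{M{\left(-484 \right)} + G{\left(U \right)}} = \frac{1}{\left(-484\right)^{\frac{3}{2}} + 99^{2}} = \frac{1}{- 10648 i + 9801} = \frac{1}{9801 - 10648 i} = \frac{9801 + 10648 i}{209439505}$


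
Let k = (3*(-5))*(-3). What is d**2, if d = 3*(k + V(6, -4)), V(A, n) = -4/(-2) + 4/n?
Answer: 19044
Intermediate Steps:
V(A, n) = 2 + 4/n (V(A, n) = -4*(-1/2) + 4/n = 2 + 4/n)
k = 45 (k = -15*(-3) = 45)
d = 138 (d = 3*(45 + (2 + 4/(-4))) = 3*(45 + (2 + 4*(-1/4))) = 3*(45 + (2 - 1)) = 3*(45 + 1) = 3*46 = 138)
d**2 = 138**2 = 19044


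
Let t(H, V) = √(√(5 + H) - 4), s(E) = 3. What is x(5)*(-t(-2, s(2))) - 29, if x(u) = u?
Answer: -29 - 5*I*√(4 - √3) ≈ -29.0 - 7.5299*I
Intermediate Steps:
t(H, V) = √(-4 + √(5 + H))
x(5)*(-t(-2, s(2))) - 29 = 5*(-√(-4 + √(5 - 2))) - 29 = 5*(-√(-4 + √3)) - 29 = -5*√(-4 + √3) - 29 = -29 - 5*√(-4 + √3)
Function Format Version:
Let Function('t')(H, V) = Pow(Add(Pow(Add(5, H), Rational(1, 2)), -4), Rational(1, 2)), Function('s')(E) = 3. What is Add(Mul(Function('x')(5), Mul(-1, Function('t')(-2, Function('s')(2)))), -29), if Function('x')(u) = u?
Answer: Add(-29, Mul(-5, I, Pow(Add(4, Mul(-1, Pow(3, Rational(1, 2)))), Rational(1, 2)))) ≈ Add(-29.000, Mul(-7.5299, I))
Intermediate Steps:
Function('t')(H, V) = Pow(Add(-4, Pow(Add(5, H), Rational(1, 2))), Rational(1, 2))
Add(Mul(Function('x')(5), Mul(-1, Function('t')(-2, Function('s')(2)))), -29) = Add(Mul(5, Mul(-1, Pow(Add(-4, Pow(Add(5, -2), Rational(1, 2))), Rational(1, 2)))), -29) = Add(Mul(5, Mul(-1, Pow(Add(-4, Pow(3, Rational(1, 2))), Rational(1, 2)))), -29) = Add(Mul(-5, Pow(Add(-4, Pow(3, Rational(1, 2))), Rational(1, 2))), -29) = Add(-29, Mul(-5, Pow(Add(-4, Pow(3, Rational(1, 2))), Rational(1, 2))))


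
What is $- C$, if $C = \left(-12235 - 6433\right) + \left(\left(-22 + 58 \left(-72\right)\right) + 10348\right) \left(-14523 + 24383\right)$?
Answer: $-60620332$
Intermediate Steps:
$C = 60620332$ ($C = \left(-12235 - 6433\right) + \left(\left(-22 - 4176\right) + 10348\right) 9860 = -18668 + \left(-4198 + 10348\right) 9860 = -18668 + 6150 \cdot 9860 = -18668 + 60639000 = 60620332$)
$- C = \left(-1\right) 60620332 = -60620332$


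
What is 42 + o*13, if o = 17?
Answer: 263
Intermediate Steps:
42 + o*13 = 42 + 17*13 = 42 + 221 = 263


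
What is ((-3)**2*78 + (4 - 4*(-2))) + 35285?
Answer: 35999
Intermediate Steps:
((-3)**2*78 + (4 - 4*(-2))) + 35285 = (9*78 + (4 + 8)) + 35285 = (702 + 12) + 35285 = 714 + 35285 = 35999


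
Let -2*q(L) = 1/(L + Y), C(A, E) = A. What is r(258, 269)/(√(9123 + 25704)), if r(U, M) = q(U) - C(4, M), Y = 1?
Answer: -691*√34827/6013462 ≈ -0.021444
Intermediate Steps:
q(L) = -1/(2*(1 + L)) (q(L) = -1/(2*(L + 1)) = -1/(2*(1 + L)))
r(U, M) = -4 - 1/(2 + 2*U) (r(U, M) = -1/(2 + 2*U) - 1*4 = -1/(2 + 2*U) - 4 = -4 - 1/(2 + 2*U))
r(258, 269)/(√(9123 + 25704)) = ((-9 - 8*258)/(2*(1 + 258)))/(√(9123 + 25704)) = ((½)*(-9 - 2064)/259)/(√34827) = ((½)*(1/259)*(-2073))*(√34827/34827) = -691*√34827/6013462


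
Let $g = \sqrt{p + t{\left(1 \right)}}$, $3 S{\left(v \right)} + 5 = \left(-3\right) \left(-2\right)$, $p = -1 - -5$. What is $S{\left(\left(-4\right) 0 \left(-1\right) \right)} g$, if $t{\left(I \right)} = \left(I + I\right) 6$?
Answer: $\frac{4}{3} \approx 1.3333$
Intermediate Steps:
$t{\left(I \right)} = 12 I$ ($t{\left(I \right)} = 2 I 6 = 12 I$)
$p = 4$ ($p = -1 + \left(-4 + 9\right) = -1 + 5 = 4$)
$S{\left(v \right)} = \frac{1}{3}$ ($S{\left(v \right)} = - \frac{5}{3} + \frac{\left(-3\right) \left(-2\right)}{3} = - \frac{5}{3} + \frac{1}{3} \cdot 6 = - \frac{5}{3} + 2 = \frac{1}{3}$)
$g = 4$ ($g = \sqrt{4 + 12 \cdot 1} = \sqrt{4 + 12} = \sqrt{16} = 4$)
$S{\left(\left(-4\right) 0 \left(-1\right) \right)} g = \frac{1}{3} \cdot 4 = \frac{4}{3}$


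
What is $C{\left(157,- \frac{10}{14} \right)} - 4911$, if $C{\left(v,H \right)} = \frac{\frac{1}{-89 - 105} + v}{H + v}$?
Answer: $- \frac{1042077797}{212236} \approx -4910.0$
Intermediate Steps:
$C{\left(v,H \right)} = \frac{- \frac{1}{194} + v}{H + v}$ ($C{\left(v,H \right)} = \frac{\frac{1}{-194} + v}{H + v} = \frac{- \frac{1}{194} + v}{H + v}$)
$C{\left(157,- \frac{10}{14} \right)} - 4911 = \frac{- \frac{1}{194} + 157}{- \frac{10}{14} + 157} - 4911 = \frac{1}{\left(-10\right) \frac{1}{14} + 157} \cdot \frac{30457}{194} - 4911 = \frac{1}{- \frac{5}{7} + 157} \cdot \frac{30457}{194} - 4911 = \frac{1}{\frac{1094}{7}} \cdot \frac{30457}{194} - 4911 = \frac{7}{1094} \cdot \frac{30457}{194} - 4911 = \frac{213199}{212236} - 4911 = - \frac{1042077797}{212236}$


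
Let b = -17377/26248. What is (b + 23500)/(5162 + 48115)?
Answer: 205603541/466138232 ≈ 0.44108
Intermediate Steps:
b = -17377/26248 (b = -17377*1/26248 = -17377/26248 ≈ -0.66203)
(b + 23500)/(5162 + 48115) = (-17377/26248 + 23500)/(5162 + 48115) = (616810623/26248)/53277 = (616810623/26248)*(1/53277) = 205603541/466138232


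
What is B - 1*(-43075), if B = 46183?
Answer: 89258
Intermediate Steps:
B - 1*(-43075) = 46183 - 1*(-43075) = 46183 + 43075 = 89258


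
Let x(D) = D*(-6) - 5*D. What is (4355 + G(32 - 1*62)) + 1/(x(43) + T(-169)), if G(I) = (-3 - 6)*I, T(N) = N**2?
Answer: 129907001/28088 ≈ 4625.0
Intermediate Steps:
x(D) = -11*D (x(D) = -6*D - 5*D = -11*D)
G(I) = -9*I
(4355 + G(32 - 1*62)) + 1/(x(43) + T(-169)) = (4355 - 9*(32 - 1*62)) + 1/(-11*43 + (-169)**2) = (4355 - 9*(32 - 62)) + 1/(-473 + 28561) = (4355 - 9*(-30)) + 1/28088 = (4355 + 270) + 1/28088 = 4625 + 1/28088 = 129907001/28088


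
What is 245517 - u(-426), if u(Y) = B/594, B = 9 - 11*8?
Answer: 145837177/594 ≈ 2.4552e+5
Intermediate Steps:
B = -79 (B = 9 - 88 = -79)
u(Y) = -79/594
245517 - u(-426) = 245517 - 1*(-79/594) = 245517 + 79/594 = 145837177/594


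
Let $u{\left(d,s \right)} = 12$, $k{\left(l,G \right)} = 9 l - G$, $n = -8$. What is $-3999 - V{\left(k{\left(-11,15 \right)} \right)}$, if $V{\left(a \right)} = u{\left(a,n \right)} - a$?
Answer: $-4125$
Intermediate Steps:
$k{\left(l,G \right)} = - G + 9 l$
$V{\left(a \right)} = 12 - a$
$-3999 - V{\left(k{\left(-11,15 \right)} \right)} = -3999 - \left(12 - \left(\left(-1\right) 15 + 9 \left(-11\right)\right)\right) = -3999 - \left(12 - \left(-15 - 99\right)\right) = -3999 - \left(12 - -114\right) = -3999 - \left(12 + 114\right) = -3999 - 126 = -4125$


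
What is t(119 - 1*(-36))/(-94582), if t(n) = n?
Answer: -155/94582 ≈ -0.0016388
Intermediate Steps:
t(119 - 1*(-36))/(-94582) = (119 - 1*(-36))/(-94582) = (119 + 36)*(-1/94582) = 155*(-1/94582) = -155/94582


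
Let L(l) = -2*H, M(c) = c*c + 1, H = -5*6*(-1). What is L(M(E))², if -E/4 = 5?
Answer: 3600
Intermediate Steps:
E = -20 (E = -4*5 = -20)
H = 30 (H = -30*(-1) = 30)
M(c) = 1 + c² (M(c) = c² + 1 = 1 + c²)
L(l) = -60 (L(l) = -2*30 = -60)
L(M(E))² = (-60)² = 3600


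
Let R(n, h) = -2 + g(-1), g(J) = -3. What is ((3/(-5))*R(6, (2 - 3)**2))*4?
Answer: 12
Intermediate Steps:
R(n, h) = -5 (R(n, h) = -2 - 3 = -5)
((3/(-5))*R(6, (2 - 3)**2))*4 = ((3/(-5))*(-5))*4 = ((3*(-1/5))*(-5))*4 = -3/5*(-5)*4 = 3*4 = 12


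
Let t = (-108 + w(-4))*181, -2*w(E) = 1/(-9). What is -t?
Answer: 351683/18 ≈ 19538.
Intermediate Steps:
w(E) = 1/18 (w(E) = -½/(-9) = -½*(-⅑) = 1/18)
t = -351683/18 (t = (-108 + 1/18)*181 = -1943/18*181 = -351683/18 ≈ -19538.)
-t = -1*(-351683/18) = 351683/18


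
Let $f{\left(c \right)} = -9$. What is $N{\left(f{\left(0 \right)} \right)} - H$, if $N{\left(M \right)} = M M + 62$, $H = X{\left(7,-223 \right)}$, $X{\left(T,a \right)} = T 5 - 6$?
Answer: $114$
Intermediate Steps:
$X{\left(T,a \right)} = -6 + 5 T$ ($X{\left(T,a \right)} = 5 T - 6 = -6 + 5 T$)
$H = 29$ ($H = -6 + 5 \cdot 7 = -6 + 35 = 29$)
$N{\left(M \right)} = 62 + M^{2}$ ($N{\left(M \right)} = M^{2} + 62 = 62 + M^{2}$)
$N{\left(f{\left(0 \right)} \right)} - H = \left(62 + \left(-9\right)^{2}\right) - 29 = \left(62 + 81\right) - 29 = 143 - 29 = 114$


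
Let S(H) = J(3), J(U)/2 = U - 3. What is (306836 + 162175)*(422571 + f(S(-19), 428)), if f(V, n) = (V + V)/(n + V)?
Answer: 198190447281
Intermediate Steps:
J(U) = -6 + 2*U (J(U) = 2*(U - 3) = 2*(-3 + U) = -6 + 2*U)
S(H) = 0 (S(H) = -6 + 2*3 = -6 + 6 = 0)
f(V, n) = 2*V/(V + n) (f(V, n) = (2*V)/(V + n) = 2*V/(V + n))
(306836 + 162175)*(422571 + f(S(-19), 428)) = (306836 + 162175)*(422571 + 2*0/(0 + 428)) = 469011*(422571 + 2*0/428) = 469011*(422571 + 2*0*(1/428)) = 469011*(422571 + 0) = 469011*422571 = 198190447281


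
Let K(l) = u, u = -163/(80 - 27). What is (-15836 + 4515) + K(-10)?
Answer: -600176/53 ≈ -11324.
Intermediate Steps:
u = -163/53 ≈ -3.0755
K(l) = -163/53
(-15836 + 4515) + K(-10) = (-15836 + 4515) - 163/53 = -11321 - 163/53 = -600176/53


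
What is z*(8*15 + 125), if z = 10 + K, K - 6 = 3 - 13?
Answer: 1470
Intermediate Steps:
K = -4 (K = 6 + (3 - 13) = 6 - 10 = -4)
z = 6 (z = 10 - 4 = 6)
z*(8*15 + 125) = 6*(8*15 + 125) = 6*(120 + 125) = 6*245 = 1470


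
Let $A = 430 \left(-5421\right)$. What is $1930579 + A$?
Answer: $-400451$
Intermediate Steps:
$A = -2331030$
$1930579 + A = 1930579 - 2331030 = -400451$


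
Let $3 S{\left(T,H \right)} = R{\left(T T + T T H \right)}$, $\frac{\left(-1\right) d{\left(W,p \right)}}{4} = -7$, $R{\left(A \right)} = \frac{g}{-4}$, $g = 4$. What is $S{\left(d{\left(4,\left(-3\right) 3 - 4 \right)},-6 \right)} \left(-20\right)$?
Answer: $\frac{20}{3} \approx 6.6667$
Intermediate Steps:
$R{\left(A \right)} = -1$ ($R{\left(A \right)} = \frac{4}{-4} = 4 \left(- \frac{1}{4}\right) = -1$)
$d{\left(W,p \right)} = 28$ ($d{\left(W,p \right)} = \left(-4\right) \left(-7\right) = 28$)
$S{\left(T,H \right)} = - \frac{1}{3}$ ($S{\left(T,H \right)} = \frac{1}{3} \left(-1\right) = - \frac{1}{3}$)
$S{\left(d{\left(4,\left(-3\right) 3 - 4 \right)},-6 \right)} \left(-20\right) = \left(- \frac{1}{3}\right) \left(-20\right) = \frac{20}{3}$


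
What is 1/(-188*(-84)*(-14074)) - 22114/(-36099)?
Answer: 234046790153/382059109152 ≈ 0.61259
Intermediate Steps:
1/(-188*(-84)*(-14074)) - 22114/(-36099) = -1/14074/15792 - 22114*(-1/36099) = (1/15792)*(-1/14074) + 22114/36099 = -1/222256608 + 22114/36099 = 234046790153/382059109152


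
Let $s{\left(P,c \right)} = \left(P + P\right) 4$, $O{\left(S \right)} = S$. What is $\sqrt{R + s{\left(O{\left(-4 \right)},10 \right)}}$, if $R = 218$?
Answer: $\sqrt{186} \approx 13.638$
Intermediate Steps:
$s{\left(P,c \right)} = 8 P$ ($s{\left(P,c \right)} = 2 P 4 = 8 P$)
$\sqrt{R + s{\left(O{\left(-4 \right)},10 \right)}} = \sqrt{218 + 8 \left(-4\right)} = \sqrt{218 - 32} = \sqrt{186}$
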